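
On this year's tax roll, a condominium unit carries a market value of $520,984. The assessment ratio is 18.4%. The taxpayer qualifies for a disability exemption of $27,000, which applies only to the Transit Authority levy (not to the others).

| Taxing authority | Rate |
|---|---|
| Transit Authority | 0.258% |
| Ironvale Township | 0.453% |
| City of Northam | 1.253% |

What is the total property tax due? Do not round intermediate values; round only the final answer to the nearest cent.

$1,813.05

Assessed value = $520,984 × 0.184 = $95,861.056
Transit Authority: ($95,861.056 − $27,000) × 0.00258 = $68,861.056 × 0.00258 = $177.66152448
Ironvale Township: $95,861.056 × 0.00453 = $434.25058368
City of Northam: $95,861.056 × 0.01253 = $1,201.13903168
Total = $1,813.05113984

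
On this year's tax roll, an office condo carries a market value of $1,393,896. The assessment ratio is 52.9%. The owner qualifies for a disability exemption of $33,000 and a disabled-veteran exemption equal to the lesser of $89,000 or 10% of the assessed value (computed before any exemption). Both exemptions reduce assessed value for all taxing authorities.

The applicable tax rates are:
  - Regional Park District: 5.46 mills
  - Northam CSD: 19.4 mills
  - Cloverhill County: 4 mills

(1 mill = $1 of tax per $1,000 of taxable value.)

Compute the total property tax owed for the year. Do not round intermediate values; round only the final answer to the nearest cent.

$18,200.09

Assessed value = $1,393,896 × 0.529 = $737,370.984
Disabled-veteran exemption = min($89,000, 10% × $737,370.984) = min($89,000, $73,737.0984) = $73,737.0984 (percentage binds)
Taxable value = $737,370.984 − $33,000 − $73,737.0984 = $630,633.8856
Regional Park District: $630,633.8856 × 0.00546 = $3,443.261015376
Northam CSD: $630,633.8856 × 0.0194 = $12,234.29738064
Cloverhill County: $630,633.8856 × 0.004 = $2,522.5355424
Total = $18,200.093938416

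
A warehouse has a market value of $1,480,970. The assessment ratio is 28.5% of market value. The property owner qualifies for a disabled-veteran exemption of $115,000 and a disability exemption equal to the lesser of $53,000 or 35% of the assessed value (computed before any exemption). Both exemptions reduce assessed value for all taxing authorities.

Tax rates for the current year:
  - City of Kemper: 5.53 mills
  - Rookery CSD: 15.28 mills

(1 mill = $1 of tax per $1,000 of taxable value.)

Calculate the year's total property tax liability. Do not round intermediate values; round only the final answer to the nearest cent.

$5,287.33

Assessed value = $1,480,970 × 0.285 = $422,076.45
Disability exemption = min($53,000, 35% × $422,076.45) = min($53,000, $147,726.7575) = $53,000 (dollar cap binds)
Taxable value = $422,076.45 − $115,000 − $53,000 = $254,076.45
City of Kemper: $254,076.45 × 0.00553 = $1,405.0427685
Rookery CSD: $254,076.45 × 0.01528 = $3,882.288156
Total = $5,287.3309245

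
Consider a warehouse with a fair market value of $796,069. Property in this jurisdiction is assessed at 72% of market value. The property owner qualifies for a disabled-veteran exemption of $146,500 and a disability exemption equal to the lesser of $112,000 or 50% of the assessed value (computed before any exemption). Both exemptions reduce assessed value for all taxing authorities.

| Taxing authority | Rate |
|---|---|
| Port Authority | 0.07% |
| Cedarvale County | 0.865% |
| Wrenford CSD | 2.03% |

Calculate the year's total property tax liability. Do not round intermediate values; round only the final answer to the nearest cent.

Assessed value = $796,069 × 0.72 = $573,169.68
Disability exemption = min($112,000, 50% × $573,169.68) = min($112,000, $286,584.84) = $112,000 (dollar cap binds)
Taxable value = $573,169.68 − $146,500 − $112,000 = $314,669.68
Port Authority: $314,669.68 × 0.0007 = $220.268776
Cedarvale County: $314,669.68 × 0.00865 = $2,721.892732
Wrenford CSD: $314,669.68 × 0.0203 = $6,387.794504
Total = $9,329.956012

$9,329.96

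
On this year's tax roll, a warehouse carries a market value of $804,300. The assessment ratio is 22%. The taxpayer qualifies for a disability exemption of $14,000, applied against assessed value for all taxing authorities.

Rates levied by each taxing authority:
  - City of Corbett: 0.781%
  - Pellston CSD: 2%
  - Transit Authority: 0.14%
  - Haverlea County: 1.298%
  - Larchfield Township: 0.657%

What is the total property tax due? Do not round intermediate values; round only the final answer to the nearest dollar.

Assessed value = $804,300 × 0.22 = $176,946
Taxable value = $176,946 − $14,000 = $162,946
City of Corbett: $162,946 × 0.00781 = $1,272.60826
Pellston CSD: $162,946 × 0.02 = $3,258.92
Transit Authority: $162,946 × 0.0014 = $228.1244
Haverlea County: $162,946 × 0.01298 = $2,115.03908
Larchfield Township: $162,946 × 0.00657 = $1,070.55522
Total = $1,272.60826 + $3,258.92 + $228.1244 + $2,115.03908 + $1,070.55522 = $7,945.24696

$7,945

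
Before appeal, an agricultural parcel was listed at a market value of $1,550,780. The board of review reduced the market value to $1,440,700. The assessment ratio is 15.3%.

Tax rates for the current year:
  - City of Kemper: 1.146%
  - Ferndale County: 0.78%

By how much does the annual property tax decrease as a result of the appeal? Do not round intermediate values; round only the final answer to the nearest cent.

$324.38

Old assessed value = $1,550,780 × 0.153 = $237,269.34
New assessed value = $1,440,700 × 0.153 = $220,427.1
Combined rate = 0.01146 + 0.0078 = 0.01926
Old tax = $237,269.34 × 0.01926 = $4,569.8074884
New tax = $220,427.1 × 0.01926 = $4,245.425946
Reduction = $4,569.8074884 − $4,245.425946 = $324.3815424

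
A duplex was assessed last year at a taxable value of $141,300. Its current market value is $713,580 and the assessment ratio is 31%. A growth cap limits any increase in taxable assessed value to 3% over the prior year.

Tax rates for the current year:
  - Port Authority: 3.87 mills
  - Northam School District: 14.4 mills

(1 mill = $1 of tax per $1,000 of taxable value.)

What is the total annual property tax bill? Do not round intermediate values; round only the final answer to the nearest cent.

Uncapped assessed value = $713,580 × 0.31 = $221,209.8
Cap limit = $141,300 × 1.03 = $145,539
Taxable assessed value = min($221,209.8, $145,539) = $145,539 (cap binds)
Port Authority: $145,539 × 0.00387 = $563.23593
Northam School District: $145,539 × 0.0144 = $2,095.7616
Total = $2,658.99753

$2,659.00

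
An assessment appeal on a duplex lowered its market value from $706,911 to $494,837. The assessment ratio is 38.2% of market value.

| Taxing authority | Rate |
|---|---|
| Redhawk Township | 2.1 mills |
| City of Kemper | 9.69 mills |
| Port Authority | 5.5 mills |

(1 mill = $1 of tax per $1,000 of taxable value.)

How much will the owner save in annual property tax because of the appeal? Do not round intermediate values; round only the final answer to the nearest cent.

$1,400.70

Old assessed value = $706,911 × 0.382 = $270,040.002
New assessed value = $494,837 × 0.382 = $189,027.734
Combined rate = 0.0021 + 0.00969 + 0.0055 = 0.01729
Old tax = $270,040.002 × 0.01729 = $4,668.99163458
New tax = $189,027.734 × 0.01729 = $3,268.28952086
Reduction = $4,668.99163458 − $3,268.28952086 = $1,400.70211372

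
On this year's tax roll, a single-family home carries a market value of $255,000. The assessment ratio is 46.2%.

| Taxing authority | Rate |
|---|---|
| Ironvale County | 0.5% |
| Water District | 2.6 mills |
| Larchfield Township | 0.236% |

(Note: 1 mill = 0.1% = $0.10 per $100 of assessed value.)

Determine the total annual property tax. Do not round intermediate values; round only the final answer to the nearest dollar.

$1,173

Assessed value = $255,000 × 0.462 = $117,810
Ironvale County: $117,810 × 0.005 = $589.05
Water District: $117,810 × 0.0026 = $306.306
Larchfield Township: $117,810 × 0.00236 = $278.0316
Total = $1,173.3876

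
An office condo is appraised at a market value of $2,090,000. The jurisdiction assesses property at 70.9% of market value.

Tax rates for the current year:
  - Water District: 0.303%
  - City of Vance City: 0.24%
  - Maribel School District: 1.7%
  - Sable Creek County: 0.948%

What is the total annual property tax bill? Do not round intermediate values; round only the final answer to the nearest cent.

Assessed value = $2,090,000 × 0.709 = $1,481,810
Water District: $1,481,810 × 0.00303 = $4,489.8843
City of Vance City: $1,481,810 × 0.0024 = $3,556.344
Maribel School District: $1,481,810 × 0.017 = $25,190.77
Sable Creek County: $1,481,810 × 0.00948 = $14,047.5588
Total = $4,489.8843 + $3,556.344 + $25,190.77 + $14,047.5588 = $47,284.5571

$47,284.56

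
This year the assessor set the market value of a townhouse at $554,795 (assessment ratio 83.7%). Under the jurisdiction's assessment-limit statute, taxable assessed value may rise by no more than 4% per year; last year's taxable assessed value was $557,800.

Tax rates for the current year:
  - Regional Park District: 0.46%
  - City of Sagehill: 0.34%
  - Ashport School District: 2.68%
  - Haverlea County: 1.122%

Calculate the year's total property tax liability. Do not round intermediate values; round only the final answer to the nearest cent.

$21,370.00

Uncapped assessed value = $554,795 × 0.837 = $464,363.415
Cap limit = $557,800 × 1.04 = $580,112
Taxable assessed value = min($464,363.415, $580,112) = $464,363.415 (cap does not bind)
Regional Park District: $464,363.415 × 0.0046 = $2,136.071709
City of Sagehill: $464,363.415 × 0.0034 = $1,578.835611
Ashport School District: $464,363.415 × 0.0268 = $12,444.939522
Haverlea County: $464,363.415 × 0.01122 = $5,210.1575163
Total = $21,370.0043583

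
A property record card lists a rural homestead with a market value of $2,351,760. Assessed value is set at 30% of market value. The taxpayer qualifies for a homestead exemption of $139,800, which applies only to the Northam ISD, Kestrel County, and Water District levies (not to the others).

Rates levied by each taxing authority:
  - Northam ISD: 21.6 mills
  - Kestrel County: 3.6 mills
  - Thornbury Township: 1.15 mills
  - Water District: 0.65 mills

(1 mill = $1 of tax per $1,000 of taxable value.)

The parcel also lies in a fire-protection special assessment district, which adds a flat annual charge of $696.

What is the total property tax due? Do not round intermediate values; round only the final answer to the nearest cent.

$16,131.43

Assessed value = $2,351,760 × 0.3 = $705,528
Northam ISD: ($705,528 − $139,800) × 0.0216 = $565,728 × 0.0216 = $12,219.7248
Kestrel County: ($705,528 − $139,800) × 0.0036 = $565,728 × 0.0036 = $2,036.6208
Thornbury Township: $705,528 × 0.00115 = $811.3572
Water District: ($705,528 − $139,800) × 0.00065 = $565,728 × 0.00065 = $367.7232
Levies subtotal = $15,435.426
Total = $15,435.426 + $696 = $16,131.426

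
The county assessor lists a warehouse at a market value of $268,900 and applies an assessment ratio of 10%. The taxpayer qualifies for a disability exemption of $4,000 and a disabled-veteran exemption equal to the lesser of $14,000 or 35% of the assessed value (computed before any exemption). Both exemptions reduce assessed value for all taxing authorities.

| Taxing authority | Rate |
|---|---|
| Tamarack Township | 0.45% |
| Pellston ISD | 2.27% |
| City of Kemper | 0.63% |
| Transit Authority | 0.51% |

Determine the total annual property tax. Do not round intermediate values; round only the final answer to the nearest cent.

$520.27

Assessed value = $268,900 × 0.1 = $26,890
Disabled-veteran exemption = min($14,000, 35% × $26,890) = min($14,000, $9,411.5) = $9,411.5 (percentage binds)
Taxable value = $26,890 − $4,000 − $9,411.5 = $13,478.5
Tamarack Township: $13,478.5 × 0.0045 = $60.65325
Pellston ISD: $13,478.5 × 0.0227 = $305.96195
City of Kemper: $13,478.5 × 0.0063 = $84.91455
Transit Authority: $13,478.5 × 0.0051 = $68.74035
Total = $520.2701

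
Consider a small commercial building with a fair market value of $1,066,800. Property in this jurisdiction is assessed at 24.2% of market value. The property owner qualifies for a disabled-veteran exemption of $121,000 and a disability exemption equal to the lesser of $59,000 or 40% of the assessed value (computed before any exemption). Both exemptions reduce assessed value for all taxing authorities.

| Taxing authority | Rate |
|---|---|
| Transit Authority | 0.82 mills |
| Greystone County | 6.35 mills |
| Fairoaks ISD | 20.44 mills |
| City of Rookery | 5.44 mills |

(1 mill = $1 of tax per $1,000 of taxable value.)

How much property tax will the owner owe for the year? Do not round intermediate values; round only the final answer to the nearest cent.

$2,583.37

Assessed value = $1,066,800 × 0.242 = $258,165.6
Disability exemption = min($59,000, 40% × $258,165.6) = min($59,000, $103,266.24) = $59,000 (dollar cap binds)
Taxable value = $258,165.6 − $121,000 − $59,000 = $78,165.6
Transit Authority: $78,165.6 × 0.00082 = $64.095792
Greystone County: $78,165.6 × 0.00635 = $496.35156
Fairoaks ISD: $78,165.6 × 0.02044 = $1,597.704864
City of Rookery: $78,165.6 × 0.00544 = $425.220864
Total = $2,583.37308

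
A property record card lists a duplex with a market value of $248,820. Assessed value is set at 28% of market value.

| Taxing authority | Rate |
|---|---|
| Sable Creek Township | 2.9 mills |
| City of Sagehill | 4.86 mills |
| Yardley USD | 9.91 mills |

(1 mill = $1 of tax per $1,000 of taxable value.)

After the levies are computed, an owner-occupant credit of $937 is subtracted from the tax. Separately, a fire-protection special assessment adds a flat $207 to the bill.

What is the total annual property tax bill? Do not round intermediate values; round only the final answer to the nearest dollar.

Assessed value = $248,820 × 0.28 = $69,669.6
Sable Creek Township: $69,669.6 × 0.0029 = $202.04184
City of Sagehill: $69,669.6 × 0.00486 = $338.594256
Yardley USD: $69,669.6 × 0.00991 = $690.425736
Levies subtotal = $1,231.061832
After credit = $1,231.061832 − $937 = $294.061832
Total = $294.061832 + $207 = $501.061832

$501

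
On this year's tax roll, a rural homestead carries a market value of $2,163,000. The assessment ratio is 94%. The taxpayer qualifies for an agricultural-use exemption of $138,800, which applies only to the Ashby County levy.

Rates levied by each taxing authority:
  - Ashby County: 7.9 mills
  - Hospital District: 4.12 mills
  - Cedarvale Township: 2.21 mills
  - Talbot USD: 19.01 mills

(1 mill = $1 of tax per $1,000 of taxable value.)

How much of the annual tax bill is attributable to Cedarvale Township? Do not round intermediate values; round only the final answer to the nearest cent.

Assessed value = $2,163,000 × 0.94 = $2,033,220
Cedarvale Township taxable value = $2,033,220 (exemption does not apply)
Cedarvale Township levy = $2,033,220 × 0.00221 = $4,493.4162

$4,493.42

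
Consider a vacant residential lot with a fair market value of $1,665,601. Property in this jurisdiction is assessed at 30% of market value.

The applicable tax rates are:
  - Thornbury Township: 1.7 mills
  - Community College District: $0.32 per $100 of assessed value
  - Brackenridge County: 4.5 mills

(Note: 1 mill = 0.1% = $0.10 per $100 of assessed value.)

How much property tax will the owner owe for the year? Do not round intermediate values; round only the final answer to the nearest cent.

$4,696.99

Assessed value = $1,665,601 × 0.3 = $499,680.3
Thornbury Township: $499,680.3 × 0.0017 = $849.45651
Community College District: $499,680.3 × 0.0032 = $1,598.97696
Brackenridge County: $499,680.3 × 0.0045 = $2,248.56135
Total = $4,696.99482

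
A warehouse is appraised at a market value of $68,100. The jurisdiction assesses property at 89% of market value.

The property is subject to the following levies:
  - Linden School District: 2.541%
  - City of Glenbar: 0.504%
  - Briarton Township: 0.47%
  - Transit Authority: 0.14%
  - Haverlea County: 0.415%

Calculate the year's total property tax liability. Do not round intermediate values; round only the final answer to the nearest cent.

$2,466.79

Assessed value = $68,100 × 0.89 = $60,609
Linden School District: $60,609 × 0.02541 = $1,540.07469
City of Glenbar: $60,609 × 0.00504 = $305.46936
Briarton Township: $60,609 × 0.0047 = $284.8623
Transit Authority: $60,609 × 0.0014 = $84.8526
Haverlea County: $60,609 × 0.00415 = $251.52735
Total = $1,540.07469 + $305.46936 + $284.8623 + $84.8526 + $251.52735 = $2,466.7863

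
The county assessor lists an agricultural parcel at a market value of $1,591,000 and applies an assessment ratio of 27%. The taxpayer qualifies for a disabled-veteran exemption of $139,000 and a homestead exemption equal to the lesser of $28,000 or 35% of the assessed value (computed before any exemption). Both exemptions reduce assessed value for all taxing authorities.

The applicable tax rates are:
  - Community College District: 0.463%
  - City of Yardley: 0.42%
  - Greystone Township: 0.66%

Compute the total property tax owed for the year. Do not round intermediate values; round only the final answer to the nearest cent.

$4,051.46

Assessed value = $1,591,000 × 0.27 = $429,570
Homestead exemption = min($28,000, 35% × $429,570) = min($28,000, $150,349.5) = $28,000 (dollar cap binds)
Taxable value = $429,570 − $139,000 − $28,000 = $262,570
Community College District: $262,570 × 0.00463 = $1,215.6991
City of Yardley: $262,570 × 0.0042 = $1,102.794
Greystone Township: $262,570 × 0.0066 = $1,732.962
Total = $4,051.4551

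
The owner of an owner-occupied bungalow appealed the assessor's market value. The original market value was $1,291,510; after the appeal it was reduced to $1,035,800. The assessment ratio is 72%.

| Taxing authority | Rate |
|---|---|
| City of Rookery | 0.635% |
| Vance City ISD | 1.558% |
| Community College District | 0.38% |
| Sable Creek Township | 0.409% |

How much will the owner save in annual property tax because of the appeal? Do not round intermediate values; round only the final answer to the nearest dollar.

$5,490

Old assessed value = $1,291,510 × 0.72 = $929,887.2
New assessed value = $1,035,800 × 0.72 = $745,776
Combined rate = 0.00635 + 0.01558 + 0.0038 + 0.00409 = 0.02982
Old tax = $929,887.2 × 0.02982 = $27,729.236304
New tax = $745,776 × 0.02982 = $22,239.04032
Reduction = $27,729.236304 − $22,239.04032 = $5,490.195984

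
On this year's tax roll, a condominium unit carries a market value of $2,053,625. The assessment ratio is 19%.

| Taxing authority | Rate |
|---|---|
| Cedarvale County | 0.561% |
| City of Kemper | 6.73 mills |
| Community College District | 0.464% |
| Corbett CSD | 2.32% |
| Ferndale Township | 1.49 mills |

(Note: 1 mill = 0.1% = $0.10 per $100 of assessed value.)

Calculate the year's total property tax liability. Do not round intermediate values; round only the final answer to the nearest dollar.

Assessed value = $2,053,625 × 0.19 = $390,188.75
Cedarvale County: $390,188.75 × 0.00561 = $2,188.9588875
City of Kemper: $390,188.75 × 0.00673 = $2,625.9702875
Community College District: $390,188.75 × 0.00464 = $1,810.4758
Corbett CSD: $390,188.75 × 0.0232 = $9,052.379
Ferndale Township: $390,188.75 × 0.00149 = $581.3812375
Total = $16,259.1652125

$16,259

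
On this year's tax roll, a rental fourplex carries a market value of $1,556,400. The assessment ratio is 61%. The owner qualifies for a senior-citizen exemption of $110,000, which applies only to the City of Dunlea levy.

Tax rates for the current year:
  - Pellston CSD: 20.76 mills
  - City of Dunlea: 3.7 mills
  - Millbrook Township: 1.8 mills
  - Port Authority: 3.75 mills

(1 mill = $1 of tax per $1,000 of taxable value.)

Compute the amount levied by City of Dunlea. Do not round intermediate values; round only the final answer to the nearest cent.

$3,105.79

Assessed value = $1,556,400 × 0.61 = $949,404
City of Dunlea taxable value = $949,404 − $110,000 = $839,404
City of Dunlea levy = $839,404 × 0.0037 = $3,105.7948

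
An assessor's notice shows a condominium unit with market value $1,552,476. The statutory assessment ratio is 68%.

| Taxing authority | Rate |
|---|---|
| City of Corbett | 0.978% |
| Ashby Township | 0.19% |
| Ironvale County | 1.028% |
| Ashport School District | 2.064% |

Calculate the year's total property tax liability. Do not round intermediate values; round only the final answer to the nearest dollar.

Assessed value = $1,552,476 × 0.68 = $1,055,683.68
City of Corbett: $1,055,683.68 × 0.00978 = $10,324.5863904
Ashby Township: $1,055,683.68 × 0.0019 = $2,005.798992
Ironvale County: $1,055,683.68 × 0.01028 = $10,852.4282304
Ashport School District: $1,055,683.68 × 0.02064 = $21,789.3111552
Total = $10,324.5863904 + $2,005.798992 + $10,852.4282304 + $21,789.3111552 = $44,972.124768

$44,972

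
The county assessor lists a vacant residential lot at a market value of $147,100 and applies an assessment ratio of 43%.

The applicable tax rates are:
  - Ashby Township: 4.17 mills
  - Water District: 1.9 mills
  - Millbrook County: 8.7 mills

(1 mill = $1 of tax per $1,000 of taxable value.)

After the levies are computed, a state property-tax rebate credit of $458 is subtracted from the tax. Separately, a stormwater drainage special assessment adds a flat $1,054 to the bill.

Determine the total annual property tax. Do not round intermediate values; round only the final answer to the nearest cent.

Assessed value = $147,100 × 0.43 = $63,253
Ashby Township: $63,253 × 0.00417 = $263.76501
Water District: $63,253 × 0.0019 = $120.1807
Millbrook County: $63,253 × 0.0087 = $550.3011
Levies subtotal = $934.24681
After credit = $934.24681 − $458 = $476.24681
Total = $476.24681 + $1,054 = $1,530.24681

$1,530.25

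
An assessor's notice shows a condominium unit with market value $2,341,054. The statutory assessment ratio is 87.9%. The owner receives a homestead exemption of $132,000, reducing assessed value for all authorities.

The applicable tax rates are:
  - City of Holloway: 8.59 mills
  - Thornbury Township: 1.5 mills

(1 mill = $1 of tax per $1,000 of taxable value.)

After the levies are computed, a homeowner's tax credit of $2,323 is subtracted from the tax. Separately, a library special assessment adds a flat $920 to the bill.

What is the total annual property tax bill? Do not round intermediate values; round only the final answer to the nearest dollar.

$18,028

Assessed value = $2,341,054 × 0.879 = $2,057,786.466
Taxable value = $2,057,786.466 − $132,000 = $1,925,786.466
City of Holloway: $1,925,786.466 × 0.00859 = $16,542.50574294
Thornbury Township: $1,925,786.466 × 0.0015 = $2,888.679699
Levies subtotal = $19,431.18544194
After credit = $19,431.18544194 − $2,323 = $17,108.18544194
Total = $17,108.18544194 + $920 = $18,028.18544194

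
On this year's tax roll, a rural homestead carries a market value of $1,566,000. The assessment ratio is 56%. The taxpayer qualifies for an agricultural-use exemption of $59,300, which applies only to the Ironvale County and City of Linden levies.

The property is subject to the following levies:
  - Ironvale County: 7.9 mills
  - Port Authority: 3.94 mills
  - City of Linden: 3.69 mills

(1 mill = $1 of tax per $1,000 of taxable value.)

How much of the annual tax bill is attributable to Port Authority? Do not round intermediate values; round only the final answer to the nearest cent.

Assessed value = $1,566,000 × 0.56 = $876,960
Port Authority taxable value = $876,960 (exemption does not apply)
Port Authority levy = $876,960 × 0.00394 = $3,455.2224

$3,455.22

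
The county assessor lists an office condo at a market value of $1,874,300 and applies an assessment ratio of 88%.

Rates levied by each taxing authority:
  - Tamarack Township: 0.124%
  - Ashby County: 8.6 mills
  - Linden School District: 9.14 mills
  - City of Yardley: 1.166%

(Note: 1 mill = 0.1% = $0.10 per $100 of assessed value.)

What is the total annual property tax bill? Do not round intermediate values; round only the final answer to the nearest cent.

Assessed value = $1,874,300 × 0.88 = $1,649,384
Tamarack Township: $1,649,384 × 0.00124 = $2,045.23616
Ashby County: $1,649,384 × 0.0086 = $14,184.7024
Linden School District: $1,649,384 × 0.00914 = $15,075.36976
City of Yardley: $1,649,384 × 0.01166 = $19,231.81744
Total = $50,537.12576

$50,537.13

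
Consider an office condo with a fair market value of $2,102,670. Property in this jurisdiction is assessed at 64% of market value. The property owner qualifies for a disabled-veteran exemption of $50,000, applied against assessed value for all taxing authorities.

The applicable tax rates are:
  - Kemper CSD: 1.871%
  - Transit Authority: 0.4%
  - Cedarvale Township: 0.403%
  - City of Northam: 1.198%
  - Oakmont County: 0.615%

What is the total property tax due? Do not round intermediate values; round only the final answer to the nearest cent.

$58,138.45

Assessed value = $2,102,670 × 0.64 = $1,345,708.8
Taxable value = $1,345,708.8 − $50,000 = $1,295,708.8
Kemper CSD: $1,295,708.8 × 0.01871 = $24,242.711648
Transit Authority: $1,295,708.8 × 0.004 = $5,182.8352
Cedarvale Township: $1,295,708.8 × 0.00403 = $5,221.706464
City of Northam: $1,295,708.8 × 0.01198 = $15,522.591424
Oakmont County: $1,295,708.8 × 0.00615 = $7,968.60912
Total = $24,242.711648 + $5,182.8352 + $5,221.706464 + $15,522.591424 + $7,968.60912 = $58,138.453856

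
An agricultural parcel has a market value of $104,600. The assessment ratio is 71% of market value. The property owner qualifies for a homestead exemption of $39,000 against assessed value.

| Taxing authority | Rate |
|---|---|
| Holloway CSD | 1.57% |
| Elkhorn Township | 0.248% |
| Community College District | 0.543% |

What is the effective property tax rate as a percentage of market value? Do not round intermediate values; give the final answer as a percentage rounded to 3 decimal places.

0.796%

Assessed value = $104,600 × 0.71 = $74,266
Taxable value = $74,266 − $39,000 = $35,266
Holloway CSD: $35,266 × 0.0157 = $553.6762
Elkhorn Township: $35,266 × 0.00248 = $87.45968
Community College District: $35,266 × 0.00543 = $191.49438
Total tax = $832.63026
Effective rate = $832.63026 ÷ $104,600 = 0.796% of market value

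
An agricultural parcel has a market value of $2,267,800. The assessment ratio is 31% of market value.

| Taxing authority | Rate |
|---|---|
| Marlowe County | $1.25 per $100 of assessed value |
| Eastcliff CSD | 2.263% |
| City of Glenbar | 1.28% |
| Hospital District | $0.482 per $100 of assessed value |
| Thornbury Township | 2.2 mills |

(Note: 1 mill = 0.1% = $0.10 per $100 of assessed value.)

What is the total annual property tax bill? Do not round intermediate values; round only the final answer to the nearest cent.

Assessed value = $2,267,800 × 0.31 = $703,018
Marlowe County: $703,018 × 0.0125 = $8,787.725
Eastcliff CSD: $703,018 × 0.02263 = $15,909.29734
City of Glenbar: $703,018 × 0.0128 = $8,998.6304
Hospital District: $703,018 × 0.00482 = $3,388.54676
Thornbury Township: $703,018 × 0.0022 = $1,546.6396
Total = $38,630.8391

$38,630.84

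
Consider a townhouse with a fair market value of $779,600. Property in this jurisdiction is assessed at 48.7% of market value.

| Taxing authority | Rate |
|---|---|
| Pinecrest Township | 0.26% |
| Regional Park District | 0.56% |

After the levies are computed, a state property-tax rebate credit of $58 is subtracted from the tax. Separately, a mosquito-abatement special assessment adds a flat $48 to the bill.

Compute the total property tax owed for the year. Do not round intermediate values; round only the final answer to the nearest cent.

$3,103.25

Assessed value = $779,600 × 0.487 = $379,665.2
Pinecrest Township: $379,665.2 × 0.0026 = $987.12952
Regional Park District: $379,665.2 × 0.0056 = $2,126.12512
Levies subtotal = $3,113.25464
After credit = $3,113.25464 − $58 = $3,055.25464
Total = $3,055.25464 + $48 = $3,103.25464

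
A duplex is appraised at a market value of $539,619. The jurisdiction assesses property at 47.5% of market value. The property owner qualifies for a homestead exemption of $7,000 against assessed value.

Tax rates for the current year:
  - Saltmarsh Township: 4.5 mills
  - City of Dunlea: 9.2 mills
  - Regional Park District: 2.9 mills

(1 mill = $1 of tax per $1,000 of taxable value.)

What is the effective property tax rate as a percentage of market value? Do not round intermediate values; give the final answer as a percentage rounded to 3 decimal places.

Assessed value = $539,619 × 0.475 = $256,319.025
Taxable value = $256,319.025 − $7,000 = $249,319.025
Saltmarsh Township: $249,319.025 × 0.0045 = $1,121.9356125
City of Dunlea: $249,319.025 × 0.0092 = $2,293.73503
Regional Park District: $249,319.025 × 0.0029 = $723.0251725
Total tax = $4,138.695815
Effective rate = $4,138.695815 ÷ $539,619 = 0.767% of market value

0.767%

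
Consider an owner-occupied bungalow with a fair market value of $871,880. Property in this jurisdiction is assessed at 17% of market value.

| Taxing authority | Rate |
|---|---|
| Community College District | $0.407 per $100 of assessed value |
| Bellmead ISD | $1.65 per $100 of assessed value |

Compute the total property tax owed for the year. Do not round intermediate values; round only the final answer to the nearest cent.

$3,048.88

Assessed value = $871,880 × 0.17 = $148,219.6
Community College District: $148,219.6 × 0.00407 = $603.253772
Bellmead ISD: $148,219.6 × 0.0165 = $2,445.6234
Total = $603.253772 + $2,445.6234 = $3,048.877172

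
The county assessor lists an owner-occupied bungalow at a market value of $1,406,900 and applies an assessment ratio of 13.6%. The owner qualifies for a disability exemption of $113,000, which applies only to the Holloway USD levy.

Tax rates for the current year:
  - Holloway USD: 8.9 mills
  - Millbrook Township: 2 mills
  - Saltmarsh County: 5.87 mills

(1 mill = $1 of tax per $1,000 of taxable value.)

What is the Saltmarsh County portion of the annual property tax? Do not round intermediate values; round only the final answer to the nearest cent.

Assessed value = $1,406,900 × 0.136 = $191,338.4
Saltmarsh County taxable value = $191,338.4 (exemption does not apply)
Saltmarsh County levy = $191,338.4 × 0.00587 = $1,123.156408

$1,123.16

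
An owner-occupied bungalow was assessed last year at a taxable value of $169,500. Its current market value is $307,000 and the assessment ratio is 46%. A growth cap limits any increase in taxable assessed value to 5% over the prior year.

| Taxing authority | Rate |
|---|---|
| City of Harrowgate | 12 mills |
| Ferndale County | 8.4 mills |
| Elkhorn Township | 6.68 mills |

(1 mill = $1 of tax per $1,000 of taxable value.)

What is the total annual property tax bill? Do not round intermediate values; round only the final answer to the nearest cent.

$3,824.24

Uncapped assessed value = $307,000 × 0.46 = $141,220
Cap limit = $169,500 × 1.05 = $177,975
Taxable assessed value = min($141,220, $177,975) = $141,220 (cap does not bind)
City of Harrowgate: $141,220 × 0.012 = $1,694.64
Ferndale County: $141,220 × 0.0084 = $1,186.248
Elkhorn Township: $141,220 × 0.00668 = $943.3496
Total = $3,824.2376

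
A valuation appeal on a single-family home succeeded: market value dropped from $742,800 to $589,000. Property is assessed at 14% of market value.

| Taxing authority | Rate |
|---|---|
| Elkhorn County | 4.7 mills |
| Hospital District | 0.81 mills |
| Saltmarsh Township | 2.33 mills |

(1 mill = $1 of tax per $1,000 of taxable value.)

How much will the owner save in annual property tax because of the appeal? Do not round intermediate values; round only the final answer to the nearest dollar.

Old assessed value = $742,800 × 0.14 = $103,992
New assessed value = $589,000 × 0.14 = $82,460
Combined rate = 0.0047 + 0.00081 + 0.00233 = 0.00784
Old tax = $103,992 × 0.00784 = $815.29728
New tax = $82,460 × 0.00784 = $646.4864
Reduction = $815.29728 − $646.4864 = $168.81088

$169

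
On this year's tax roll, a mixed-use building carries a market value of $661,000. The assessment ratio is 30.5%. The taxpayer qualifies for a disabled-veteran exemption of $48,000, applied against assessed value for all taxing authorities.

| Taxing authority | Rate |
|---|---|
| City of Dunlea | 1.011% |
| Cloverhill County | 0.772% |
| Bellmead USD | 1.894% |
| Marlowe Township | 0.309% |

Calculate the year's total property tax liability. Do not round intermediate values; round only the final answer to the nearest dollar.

$6,123

Assessed value = $661,000 × 0.305 = $201,605
Taxable value = $201,605 − $48,000 = $153,605
City of Dunlea: $153,605 × 0.01011 = $1,552.94655
Cloverhill County: $153,605 × 0.00772 = $1,185.8306
Bellmead USD: $153,605 × 0.01894 = $2,909.2787
Marlowe Township: $153,605 × 0.00309 = $474.63945
Total = $1,552.94655 + $1,185.8306 + $2,909.2787 + $474.63945 = $6,122.6953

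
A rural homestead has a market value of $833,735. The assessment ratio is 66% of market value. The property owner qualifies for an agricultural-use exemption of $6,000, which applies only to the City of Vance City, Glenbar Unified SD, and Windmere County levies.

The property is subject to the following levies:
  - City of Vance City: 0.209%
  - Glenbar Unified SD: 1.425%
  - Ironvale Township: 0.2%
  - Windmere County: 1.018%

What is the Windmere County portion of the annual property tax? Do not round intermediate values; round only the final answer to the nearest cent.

Assessed value = $833,735 × 0.66 = $550,265.1
Windmere County taxable value = $550,265.1 − $6,000 = $544,265.1
Windmere County levy = $544,265.1 × 0.01018 = $5,540.618718

$5,540.62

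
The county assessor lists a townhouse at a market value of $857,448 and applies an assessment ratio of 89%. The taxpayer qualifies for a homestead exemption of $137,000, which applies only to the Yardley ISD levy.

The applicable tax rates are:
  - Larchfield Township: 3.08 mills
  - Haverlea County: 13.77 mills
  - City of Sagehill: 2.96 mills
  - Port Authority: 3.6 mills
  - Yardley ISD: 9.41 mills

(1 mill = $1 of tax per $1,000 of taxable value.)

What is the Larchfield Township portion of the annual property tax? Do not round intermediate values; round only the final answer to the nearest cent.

Assessed value = $857,448 × 0.89 = $763,128.72
Larchfield Township taxable value = $763,128.72 (exemption does not apply)
Larchfield Township levy = $763,128.72 × 0.00308 = $2,350.4364576

$2,350.44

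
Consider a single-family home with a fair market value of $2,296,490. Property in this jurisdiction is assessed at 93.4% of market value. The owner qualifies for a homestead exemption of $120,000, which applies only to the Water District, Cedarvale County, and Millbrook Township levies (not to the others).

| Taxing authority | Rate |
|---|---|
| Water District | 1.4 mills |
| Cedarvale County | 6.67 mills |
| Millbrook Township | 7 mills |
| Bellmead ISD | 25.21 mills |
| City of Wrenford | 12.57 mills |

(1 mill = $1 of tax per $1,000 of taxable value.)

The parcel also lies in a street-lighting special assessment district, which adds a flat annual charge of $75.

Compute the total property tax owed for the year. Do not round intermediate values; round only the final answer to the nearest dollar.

Assessed value = $2,296,490 × 0.934 = $2,144,921.66
Water District: ($2,144,921.66 − $120,000) × 0.0014 = $2,024,921.66 × 0.0014 = $2,834.890324
Cedarvale County: ($2,144,921.66 − $120,000) × 0.00667 = $2,024,921.66 × 0.00667 = $13,506.2274722
Millbrook Township: ($2,144,921.66 − $120,000) × 0.007 = $2,024,921.66 × 0.007 = $14,174.45162
Bellmead ISD: $2,144,921.66 × 0.02521 = $54,073.4750486
City of Wrenford: $2,144,921.66 × 0.01257 = $26,961.6652662
Levies subtotal = $111,550.709731
Total = $111,550.709731 + $75 = $111,625.709731

$111,626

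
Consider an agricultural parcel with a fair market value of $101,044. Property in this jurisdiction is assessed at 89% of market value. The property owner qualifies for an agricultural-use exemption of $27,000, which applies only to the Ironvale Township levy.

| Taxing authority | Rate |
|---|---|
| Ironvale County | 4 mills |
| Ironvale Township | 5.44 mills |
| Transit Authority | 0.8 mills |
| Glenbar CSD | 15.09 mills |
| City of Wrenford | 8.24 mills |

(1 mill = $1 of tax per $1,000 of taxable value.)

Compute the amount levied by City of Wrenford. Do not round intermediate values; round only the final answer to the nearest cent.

$741.02

Assessed value = $101,044 × 0.89 = $89,929.16
City of Wrenford taxable value = $89,929.16 (exemption does not apply)
City of Wrenford levy = $89,929.16 × 0.00824 = $741.0162784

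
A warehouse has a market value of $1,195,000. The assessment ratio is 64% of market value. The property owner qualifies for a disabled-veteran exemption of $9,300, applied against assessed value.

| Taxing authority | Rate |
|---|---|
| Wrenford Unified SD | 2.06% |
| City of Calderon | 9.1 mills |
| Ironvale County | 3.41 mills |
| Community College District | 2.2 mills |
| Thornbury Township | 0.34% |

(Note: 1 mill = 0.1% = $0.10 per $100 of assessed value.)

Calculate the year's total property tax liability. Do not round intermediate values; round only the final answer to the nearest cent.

$29,245.41

Assessed value = $1,195,000 × 0.64 = $764,800
Taxable value = $764,800 − $9,300 = $755,500
Wrenford Unified SD: $755,500 × 0.0206 = $15,563.3
City of Calderon: $755,500 × 0.0091 = $6,875.05
Ironvale County: $755,500 × 0.00341 = $2,576.255
Community College District: $755,500 × 0.0022 = $1,662.1
Thornbury Township: $755,500 × 0.0034 = $2,568.7
Total = $29,245.405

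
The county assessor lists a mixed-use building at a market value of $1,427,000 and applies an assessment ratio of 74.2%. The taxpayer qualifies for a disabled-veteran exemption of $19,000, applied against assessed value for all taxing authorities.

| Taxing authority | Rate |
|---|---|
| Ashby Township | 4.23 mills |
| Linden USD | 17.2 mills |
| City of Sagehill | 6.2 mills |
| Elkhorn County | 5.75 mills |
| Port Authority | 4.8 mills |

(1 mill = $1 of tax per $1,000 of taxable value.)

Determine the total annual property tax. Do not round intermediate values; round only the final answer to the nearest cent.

$39,700.86

Assessed value = $1,427,000 × 0.742 = $1,058,834
Taxable value = $1,058,834 − $19,000 = $1,039,834
Ashby Township: $1,039,834 × 0.00423 = $4,398.49782
Linden USD: $1,039,834 × 0.0172 = $17,885.1448
City of Sagehill: $1,039,834 × 0.0062 = $6,446.9708
Elkhorn County: $1,039,834 × 0.00575 = $5,979.0455
Port Authority: $1,039,834 × 0.0048 = $4,991.2032
Total = $4,398.49782 + $17,885.1448 + $6,446.9708 + $5,979.0455 + $4,991.2032 = $39,700.86212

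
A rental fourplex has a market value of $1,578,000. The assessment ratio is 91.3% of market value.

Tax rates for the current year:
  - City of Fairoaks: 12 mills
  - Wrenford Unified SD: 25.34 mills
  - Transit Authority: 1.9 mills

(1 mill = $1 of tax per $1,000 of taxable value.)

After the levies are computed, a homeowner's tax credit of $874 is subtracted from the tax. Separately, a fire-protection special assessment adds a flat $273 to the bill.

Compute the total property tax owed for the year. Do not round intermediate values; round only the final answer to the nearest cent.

$55,932.62

Assessed value = $1,578,000 × 0.913 = $1,440,714
City of Fairoaks: $1,440,714 × 0.012 = $17,288.568
Wrenford Unified SD: $1,440,714 × 0.02534 = $36,507.69276
Transit Authority: $1,440,714 × 0.0019 = $2,737.3566
Levies subtotal = $56,533.61736
After credit = $56,533.61736 − $874 = $55,659.61736
Total = $55,659.61736 + $273 = $55,932.61736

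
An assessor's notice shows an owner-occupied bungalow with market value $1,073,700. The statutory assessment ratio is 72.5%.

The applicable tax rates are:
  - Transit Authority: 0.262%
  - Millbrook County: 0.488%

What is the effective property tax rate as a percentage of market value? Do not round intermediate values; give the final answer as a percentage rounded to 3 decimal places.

Assessed value = $1,073,700 × 0.725 = $778,432.5
Transit Authority: $778,432.5 × 0.00262 = $2,039.49315
Millbrook County: $778,432.5 × 0.00488 = $3,798.7506
Total tax = $5,838.24375
Effective rate = $5,838.24375 ÷ $1,073,700 = 0.544% of market value

0.544%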